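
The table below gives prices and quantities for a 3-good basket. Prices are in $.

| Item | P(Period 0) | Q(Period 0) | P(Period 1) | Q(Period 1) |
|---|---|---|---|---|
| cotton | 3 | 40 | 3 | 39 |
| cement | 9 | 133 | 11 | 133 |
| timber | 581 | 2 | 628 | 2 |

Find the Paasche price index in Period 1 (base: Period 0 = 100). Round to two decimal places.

114.54

Paasche price index uses current-period quantities as weights.
ΣP(Period 1)·Q(Period 1) = 3×39 + 11×133 + 628×2 = 117 + 1463 + 1256 = 2836
ΣP(Period 0)·Q(Period 1) = 3×39 + 9×133 + 581×2 = 117 + 1197 + 1162 = 2476
Index = 2836 / 2476 × 100 = 114.5396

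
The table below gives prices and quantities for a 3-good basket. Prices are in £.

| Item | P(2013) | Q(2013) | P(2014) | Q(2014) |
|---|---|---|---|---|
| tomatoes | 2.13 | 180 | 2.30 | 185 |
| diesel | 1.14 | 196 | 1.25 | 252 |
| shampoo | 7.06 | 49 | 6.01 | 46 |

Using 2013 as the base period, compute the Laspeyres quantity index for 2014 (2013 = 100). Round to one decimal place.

105.6

Laspeyres quantity index uses base-period prices as weights.
ΣP(2013)·Q(2014) = 2.13×185 + 1.14×252 + 7.06×46 = 394.05 + 287.28 + 324.76 = 1006.09
ΣP(2013)·Q(2013) = 2.13×180 + 1.14×196 + 7.06×49 = 383.4 + 223.44 + 345.94 = 952.78
Index = 1006.09 / 952.78 × 100 = 105.5952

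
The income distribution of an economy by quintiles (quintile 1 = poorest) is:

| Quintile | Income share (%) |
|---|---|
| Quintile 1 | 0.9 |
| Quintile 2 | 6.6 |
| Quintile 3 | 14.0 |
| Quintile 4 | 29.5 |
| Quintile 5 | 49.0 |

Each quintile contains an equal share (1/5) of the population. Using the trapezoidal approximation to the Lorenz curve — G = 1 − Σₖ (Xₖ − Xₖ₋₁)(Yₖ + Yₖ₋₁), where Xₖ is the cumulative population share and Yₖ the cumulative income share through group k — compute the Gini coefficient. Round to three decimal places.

Cumulative income shares Yₖ: 0.0090, 0.0750, 0.2150, 0.5100, 1.0000
Σ (Xₖ−Xₖ₋₁)(Yₖ+Yₖ₋₁) = (1/5)(0.0090+0.0000) + (1/5)(0.0750+0.0090) + (1/5)(0.2150+0.0750) + (1/5)(0.5100+0.2150) + (1/5)(1.0000+0.5100)
  = 0.0018 + 0.0168 + 0.0580 + 0.1450 + 0.3020 = 0.5236
G = 1 − 0.5236 = 0.4764

0.476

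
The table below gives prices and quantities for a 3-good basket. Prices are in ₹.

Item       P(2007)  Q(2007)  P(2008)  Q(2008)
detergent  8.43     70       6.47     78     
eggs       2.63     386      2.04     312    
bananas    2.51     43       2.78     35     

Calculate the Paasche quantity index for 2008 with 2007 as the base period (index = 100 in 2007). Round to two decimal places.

91.07

Paasche quantity index uses current-period prices as weights.
ΣP(2008)·Q(2008) = 6.47×78 + 2.04×312 + 2.78×35 = 504.66 + 636.48 + 97.3 = 1238.44
ΣP(2008)·Q(2007) = 6.47×70 + 2.04×386 + 2.78×43 = 452.9 + 787.44 + 119.54 = 1359.88
Index = 1238.44 / 1359.88 × 100 = 91.0698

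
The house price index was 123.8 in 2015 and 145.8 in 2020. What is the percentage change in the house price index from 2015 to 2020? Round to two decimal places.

Change = (145.8 − 123.8) / 123.8 × 100
       = 22.0 / 123.8 × 100 = 17.7706%

17.77%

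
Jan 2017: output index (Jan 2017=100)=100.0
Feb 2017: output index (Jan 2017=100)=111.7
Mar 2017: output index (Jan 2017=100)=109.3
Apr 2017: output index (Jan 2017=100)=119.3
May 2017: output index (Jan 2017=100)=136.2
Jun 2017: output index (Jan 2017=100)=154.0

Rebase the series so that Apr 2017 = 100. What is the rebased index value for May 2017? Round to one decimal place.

Rebased(May 2017) = 136.2 / 119.3 × 100 = 114.1660

114.2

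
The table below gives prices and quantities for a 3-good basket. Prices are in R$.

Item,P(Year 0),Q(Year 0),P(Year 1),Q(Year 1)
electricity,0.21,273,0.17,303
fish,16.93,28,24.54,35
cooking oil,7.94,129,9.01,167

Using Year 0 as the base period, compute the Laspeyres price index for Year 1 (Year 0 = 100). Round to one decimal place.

121.9

Laspeyres price index uses base-period quantities as weights.
ΣP(Year 1)·Q(Year 0) = 0.17×273 + 24.54×28 + 9.01×129 = 46.41 + 687.12 + 1162.29 = 1895.82
ΣP(Year 0)·Q(Year 0) = 0.21×273 + 16.93×28 + 7.94×129 = 57.33 + 474.04 + 1024.26 = 1555.63
Index = 1895.82 / 1555.63 × 100 = 121.8683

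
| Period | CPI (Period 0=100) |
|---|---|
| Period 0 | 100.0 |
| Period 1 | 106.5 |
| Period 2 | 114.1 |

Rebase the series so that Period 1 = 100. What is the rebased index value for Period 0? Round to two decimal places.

Rebased(Period 0) = 100.0 / 106.5 × 100 = 93.8967

93.90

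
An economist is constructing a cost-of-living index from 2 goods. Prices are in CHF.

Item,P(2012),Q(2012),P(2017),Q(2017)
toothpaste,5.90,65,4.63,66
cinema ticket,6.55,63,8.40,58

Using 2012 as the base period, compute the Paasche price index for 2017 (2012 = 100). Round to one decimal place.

103.1

Paasche price index uses current-period quantities as weights.
ΣP(2017)·Q(2017) = 4.63×66 + 8.40×58 = 305.58 + 487.2 = 792.78
ΣP(2012)·Q(2017) = 5.90×66 + 6.55×58 = 389.4 + 379.9 = 769.3
Index = 792.78 / 769.3 × 100 = 103.0521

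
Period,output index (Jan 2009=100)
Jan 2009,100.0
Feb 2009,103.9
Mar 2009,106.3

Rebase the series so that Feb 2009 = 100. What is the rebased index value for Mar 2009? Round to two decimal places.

Rebased(Mar 2009) = 106.3 / 103.9 × 100 = 102.3099

102.31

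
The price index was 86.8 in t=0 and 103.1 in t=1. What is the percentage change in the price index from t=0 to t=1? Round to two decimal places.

Change = (103.1 − 86.8) / 86.8 × 100
       = 16.3 / 86.8 × 100 = 18.7788%

18.78%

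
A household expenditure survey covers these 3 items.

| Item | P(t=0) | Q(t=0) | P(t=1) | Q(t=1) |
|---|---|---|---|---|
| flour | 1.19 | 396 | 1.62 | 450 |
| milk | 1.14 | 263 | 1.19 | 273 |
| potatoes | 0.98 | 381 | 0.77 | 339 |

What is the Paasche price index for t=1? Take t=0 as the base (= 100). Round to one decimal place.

111.5

Paasche price index uses current-period quantities as weights.
ΣP(t=1)·Q(t=1) = 1.62×450 + 1.19×273 + 0.77×339 = 729 + 324.87 + 261.03 = 1314.9
ΣP(t=0)·Q(t=1) = 1.19×450 + 1.14×273 + 0.98×339 = 535.5 + 311.22 + 332.22 = 1178.94
Index = 1314.9 / 1178.94 × 100 = 111.5324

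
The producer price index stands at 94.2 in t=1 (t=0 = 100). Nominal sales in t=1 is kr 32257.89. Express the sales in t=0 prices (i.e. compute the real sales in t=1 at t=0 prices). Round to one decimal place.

34244.0

Real = Nominal ÷ (Index/100) = 32257.89 ÷ (94.2/100)
     = 32257.89 ÷ 0.942 = 34244.0446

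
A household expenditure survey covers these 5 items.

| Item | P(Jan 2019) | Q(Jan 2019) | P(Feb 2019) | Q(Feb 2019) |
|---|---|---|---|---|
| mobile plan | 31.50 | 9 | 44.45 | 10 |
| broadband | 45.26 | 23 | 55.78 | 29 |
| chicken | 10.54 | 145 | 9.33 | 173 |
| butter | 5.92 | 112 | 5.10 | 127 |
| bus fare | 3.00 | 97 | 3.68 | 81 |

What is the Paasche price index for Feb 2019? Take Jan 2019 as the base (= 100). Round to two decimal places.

Paasche price index uses current-period quantities as weights.
ΣP(Feb 2019)·Q(Feb 2019) = 44.45×10 + 55.78×29 + 9.33×173 + 5.10×127 + 3.68×81 = 444.5 + 1617.62 + 1614.09 + 647.7 + 298.08 = 4621.99
ΣP(Jan 2019)·Q(Feb 2019) = 31.50×10 + 45.26×29 + 10.54×173 + 5.92×127 + 3.00×81 = 315 + 1312.54 + 1823.42 + 751.84 + 243 = 4445.8
Index = 4621.99 / 4445.8 × 100 = 103.9631

103.96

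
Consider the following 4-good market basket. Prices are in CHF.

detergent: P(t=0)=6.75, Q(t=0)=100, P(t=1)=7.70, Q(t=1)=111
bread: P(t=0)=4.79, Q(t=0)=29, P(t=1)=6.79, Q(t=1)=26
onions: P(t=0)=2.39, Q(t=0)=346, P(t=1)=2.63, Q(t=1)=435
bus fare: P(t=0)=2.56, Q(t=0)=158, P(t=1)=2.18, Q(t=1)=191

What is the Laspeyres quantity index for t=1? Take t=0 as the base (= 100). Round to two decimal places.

Laspeyres quantity index uses base-period prices as weights.
ΣP(t=0)·Q(t=1) = 6.75×111 + 4.79×26 + 2.39×435 + 2.56×191 = 749.25 + 124.54 + 1039.65 + 488.96 = 2402.4
ΣP(t=0)·Q(t=0) = 6.75×100 + 4.79×29 + 2.39×346 + 2.56×158 = 675 + 138.91 + 826.94 + 404.48 = 2045.33
Index = 2402.4 / 2045.33 × 100 = 117.4578

117.46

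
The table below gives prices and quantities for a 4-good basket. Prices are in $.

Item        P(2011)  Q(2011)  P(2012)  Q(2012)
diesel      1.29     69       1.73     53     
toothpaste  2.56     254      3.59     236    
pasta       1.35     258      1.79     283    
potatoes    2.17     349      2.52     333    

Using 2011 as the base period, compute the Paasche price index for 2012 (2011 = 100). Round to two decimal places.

128.55

Paasche price index uses current-period quantities as weights.
ΣP(2012)·Q(2012) = 1.73×53 + 3.59×236 + 1.79×283 + 2.52×333 = 91.69 + 847.24 + 506.57 + 839.16 = 2284.66
ΣP(2011)·Q(2012) = 1.29×53 + 2.56×236 + 1.35×283 + 2.17×333 = 68.37 + 604.16 + 382.05 + 722.61 = 1777.19
Index = 2284.66 / 1777.19 × 100 = 128.5546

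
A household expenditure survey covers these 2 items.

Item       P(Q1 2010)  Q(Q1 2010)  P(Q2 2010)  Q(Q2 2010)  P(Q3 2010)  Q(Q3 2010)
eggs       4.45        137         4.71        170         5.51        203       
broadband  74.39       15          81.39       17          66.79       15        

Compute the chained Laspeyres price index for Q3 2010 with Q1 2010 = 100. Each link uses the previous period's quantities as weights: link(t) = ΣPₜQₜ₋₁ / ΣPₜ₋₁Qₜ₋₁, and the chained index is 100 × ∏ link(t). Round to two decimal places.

102.59

Link Q1 2010→Q2 2010:
ΣP(Q2 2010)Q(Q1 2010) = 4.71×137 + 81.39×15 = 645.27 + 1220.85 = 1866.12
ΣP(Q1 2010)Q(Q1 2010) = 4.45×137 + 74.39×15 = 609.65 + 1115.85 = 1725.5
link = 1866.12/1725.5 = 1.081495
Link Q2 2010→Q3 2010:
ΣP(Q3 2010)Q(Q2 2010) = 5.51×170 + 66.79×17 = 936.7 + 1135.43 = 2072.13
ΣP(Q2 2010)Q(Q2 2010) = 4.71×170 + 81.39×17 = 800.7 + 1383.63 = 2184.33
link = 2072.13/2184.33 = 0.948634
Chained index = 100 × 1.081495 × 0.948634 = 102.5943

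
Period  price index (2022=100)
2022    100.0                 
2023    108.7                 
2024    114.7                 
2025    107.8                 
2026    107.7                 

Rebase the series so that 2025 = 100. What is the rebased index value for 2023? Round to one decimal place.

Rebased(2023) = 108.7 / 107.8 × 100 = 100.8349

100.8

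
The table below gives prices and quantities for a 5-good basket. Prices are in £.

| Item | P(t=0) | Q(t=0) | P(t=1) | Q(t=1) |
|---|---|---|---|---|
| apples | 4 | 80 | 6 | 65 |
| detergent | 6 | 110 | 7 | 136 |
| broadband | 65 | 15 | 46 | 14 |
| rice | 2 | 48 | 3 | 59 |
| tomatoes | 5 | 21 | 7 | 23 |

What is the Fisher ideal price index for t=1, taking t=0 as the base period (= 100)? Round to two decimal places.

Laspeyres component (base-period weights):
ΣP(t=1)Q(t=0) = 6×80 + 7×110 + 46×15 + 3×48 + 7×21 = 480 + 770 + 690 + 144 + 147 = 2231
ΣP(t=0)Q(t=0) = 4×80 + 6×110 + 65×15 + 2×48 + 5×21 = 320 + 660 + 975 + 96 + 105 = 2156
L = 2231 / 2156 × 100 = 103.4787
Paasche component (current-period weights):
ΣP(t=1)Q(t=1) = 6×65 + 7×136 + 46×14 + 3×59 + 7×23 = 390 + 952 + 644 + 177 + 161 = 2324
ΣP(t=0)Q(t=1) = 4×65 + 6×136 + 65×14 + 2×59 + 5×23 = 260 + 816 + 910 + 118 + 115 = 2219
P = 2324 / 2219 × 100 = 104.7319
Fisher = √(L × P) = √(103.4787 × 104.7319) = 104.1034

104.10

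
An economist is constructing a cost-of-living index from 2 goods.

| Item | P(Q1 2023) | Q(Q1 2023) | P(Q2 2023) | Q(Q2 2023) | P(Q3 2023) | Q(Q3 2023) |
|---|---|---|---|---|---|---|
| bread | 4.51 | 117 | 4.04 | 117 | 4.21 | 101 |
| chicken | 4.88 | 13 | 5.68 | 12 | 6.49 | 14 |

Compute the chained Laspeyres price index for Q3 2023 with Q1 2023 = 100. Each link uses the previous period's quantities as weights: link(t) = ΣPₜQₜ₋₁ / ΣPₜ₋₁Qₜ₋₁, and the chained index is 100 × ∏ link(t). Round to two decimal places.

Link Q1 2023→Q2 2023:
ΣP(Q2 2023)Q(Q1 2023) = 4.04×117 + 5.68×13 = 472.68 + 73.84 = 546.52
ΣP(Q1 2023)Q(Q1 2023) = 4.51×117 + 4.88×13 = 527.67 + 63.44 = 591.11
link = 546.52/591.11 = 0.924566
Link Q2 2023→Q3 2023:
ΣP(Q3 2023)Q(Q2 2023) = 4.21×117 + 6.49×12 = 492.57 + 77.88 = 570.45
ΣP(Q2 2023)Q(Q2 2023) = 4.04×117 + 5.68×12 = 472.68 + 68.16 = 540.84
link = 570.45/540.84 = 1.054748
Chained index = 100 × 0.924566 × 1.054748 = 97.5184

97.52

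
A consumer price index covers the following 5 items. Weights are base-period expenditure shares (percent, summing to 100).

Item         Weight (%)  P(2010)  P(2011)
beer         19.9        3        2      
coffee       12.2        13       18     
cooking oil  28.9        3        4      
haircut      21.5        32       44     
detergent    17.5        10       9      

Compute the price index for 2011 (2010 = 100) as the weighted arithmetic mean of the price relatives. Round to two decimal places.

beer: 19.9 × (2/3) = 19.9 × 0.666667 = 13.2667
coffee: 12.2 × (18/13) = 12.2 × 1.384615 = 16.8923
cooking oil: 28.9 × (4/3) = 28.9 × 1.333333 = 38.5333
haircut: 21.5 × (44/32) = 21.5 × 1.375000 = 29.5625
detergent: 17.5 × (9/10) = 17.5 × 0.900000 = 15.7500
Index = Σ wᵢ·(p₁ᵢ/p₀ᵢ) = 13.2667 + 16.8923 + 38.5333 + 29.5625 + 15.7500 = 114.0048

114.00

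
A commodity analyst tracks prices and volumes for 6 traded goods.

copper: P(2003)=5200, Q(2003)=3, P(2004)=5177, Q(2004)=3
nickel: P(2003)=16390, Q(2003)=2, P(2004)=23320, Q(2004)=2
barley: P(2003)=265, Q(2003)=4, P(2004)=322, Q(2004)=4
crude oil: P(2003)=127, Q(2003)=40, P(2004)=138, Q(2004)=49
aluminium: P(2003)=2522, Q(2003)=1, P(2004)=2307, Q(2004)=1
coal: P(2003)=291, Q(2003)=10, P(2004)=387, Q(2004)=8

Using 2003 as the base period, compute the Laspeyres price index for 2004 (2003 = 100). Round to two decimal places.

Laspeyres price index uses base-period quantities as weights.
ΣP(2004)·Q(2003) = 5177×3 + 23320×2 + 322×4 + 138×40 + 2307×1 + 387×10 = 15531 + 46640 + 1288 + 5520 + 2307 + 3870 = 75156
ΣP(2003)·Q(2003) = 5200×3 + 16390×2 + 265×4 + 127×40 + 2522×1 + 291×10 = 15600 + 32780 + 1060 + 5080 + 2522 + 2910 = 59952
Index = 75156 / 59952 × 100 = 125.3603

125.36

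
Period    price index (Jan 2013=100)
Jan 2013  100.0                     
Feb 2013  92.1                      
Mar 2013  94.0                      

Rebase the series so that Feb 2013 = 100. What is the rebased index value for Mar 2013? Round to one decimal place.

102.1

Rebased(Mar 2013) = 94.0 / 92.1 × 100 = 102.0630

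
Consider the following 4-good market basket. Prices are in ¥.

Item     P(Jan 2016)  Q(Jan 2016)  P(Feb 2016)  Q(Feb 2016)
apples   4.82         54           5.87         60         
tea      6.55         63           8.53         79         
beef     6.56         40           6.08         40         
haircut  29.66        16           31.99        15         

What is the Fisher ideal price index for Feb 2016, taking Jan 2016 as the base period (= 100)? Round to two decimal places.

114.84

Laspeyres component (base-period weights):
ΣP(Feb 2016)Q(Jan 2016) = 5.87×54 + 8.53×63 + 6.08×40 + 31.99×16 = 316.98 + 537.39 + 243.2 + 511.84 = 1609.41
ΣP(Jan 2016)Q(Jan 2016) = 4.82×54 + 6.55×63 + 6.56×40 + 29.66×16 = 260.28 + 412.65 + 262.4 + 474.56 = 1409.89
L = 1609.41 / 1409.89 × 100 = 114.1515
Paasche component (current-period weights):
ΣP(Feb 2016)Q(Feb 2016) = 5.87×60 + 8.53×79 + 6.08×40 + 31.99×15 = 352.2 + 673.87 + 243.2 + 479.85 = 1749.12
ΣP(Jan 2016)Q(Feb 2016) = 4.82×60 + 6.55×79 + 6.56×40 + 29.66×15 = 289.2 + 517.45 + 262.4 + 444.9 = 1513.95
P = 1749.12 / 1513.95 × 100 = 115.5335
Fisher = √(L × P) = √(114.1515 × 115.5335) = 114.8404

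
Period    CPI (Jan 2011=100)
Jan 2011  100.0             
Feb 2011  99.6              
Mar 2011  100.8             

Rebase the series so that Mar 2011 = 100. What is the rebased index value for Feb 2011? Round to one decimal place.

98.8

Rebased(Feb 2011) = 99.6 / 100.8 × 100 = 98.8095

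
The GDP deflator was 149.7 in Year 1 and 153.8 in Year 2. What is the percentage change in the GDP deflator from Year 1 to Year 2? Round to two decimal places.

2.74%

Change = (153.8 − 149.7) / 149.7 × 100
       = 4.1 / 149.7 × 100 = 2.7388%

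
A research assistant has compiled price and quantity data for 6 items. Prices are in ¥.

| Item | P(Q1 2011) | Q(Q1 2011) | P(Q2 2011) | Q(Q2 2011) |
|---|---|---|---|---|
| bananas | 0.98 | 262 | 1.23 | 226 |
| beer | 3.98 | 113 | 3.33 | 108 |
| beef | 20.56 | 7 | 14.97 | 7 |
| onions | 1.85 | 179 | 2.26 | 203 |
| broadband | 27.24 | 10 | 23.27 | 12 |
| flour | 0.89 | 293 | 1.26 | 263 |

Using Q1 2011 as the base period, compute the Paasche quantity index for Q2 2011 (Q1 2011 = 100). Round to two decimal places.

100.11

Paasche quantity index uses current-period prices as weights.
ΣP(Q2 2011)·Q(Q2 2011) = 1.23×226 + 3.33×108 + 14.97×7 + 2.26×203 + 23.27×12 + 1.26×263 = 277.98 + 359.64 + 104.79 + 458.78 + 279.24 + 331.38 = 1811.81
ΣP(Q2 2011)·Q(Q1 2011) = 1.23×262 + 3.33×113 + 14.97×7 + 2.26×179 + 23.27×10 + 1.26×293 = 322.26 + 376.29 + 104.79 + 404.54 + 232.7 + 369.18 = 1809.76
Index = 1811.81 / 1809.76 × 100 = 100.1133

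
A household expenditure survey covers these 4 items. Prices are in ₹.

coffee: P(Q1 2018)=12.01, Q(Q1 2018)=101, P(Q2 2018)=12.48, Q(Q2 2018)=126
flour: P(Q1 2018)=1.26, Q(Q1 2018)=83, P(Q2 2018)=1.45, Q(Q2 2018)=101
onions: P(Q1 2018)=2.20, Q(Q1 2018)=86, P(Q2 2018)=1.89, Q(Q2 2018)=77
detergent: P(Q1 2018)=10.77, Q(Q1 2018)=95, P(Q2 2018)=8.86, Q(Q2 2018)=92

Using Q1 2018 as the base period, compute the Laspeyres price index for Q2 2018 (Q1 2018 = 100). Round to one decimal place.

94.3

Laspeyres price index uses base-period quantities as weights.
ΣP(Q2 2018)·Q(Q1 2018) = 12.48×101 + 1.45×83 + 1.89×86 + 8.86×95 = 1260.48 + 120.35 + 162.54 + 841.7 = 2385.07
ΣP(Q1 2018)·Q(Q1 2018) = 12.01×101 + 1.26×83 + 2.20×86 + 10.77×95 = 1213.01 + 104.58 + 189.2 + 1023.15 = 2529.94
Index = 2385.07 / 2529.94 × 100 = 94.2738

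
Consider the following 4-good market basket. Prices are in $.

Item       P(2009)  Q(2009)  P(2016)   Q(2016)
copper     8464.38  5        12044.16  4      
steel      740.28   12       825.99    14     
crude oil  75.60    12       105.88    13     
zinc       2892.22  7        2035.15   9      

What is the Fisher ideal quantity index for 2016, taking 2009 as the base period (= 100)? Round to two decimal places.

Laspeyres component (base-period weights):
ΣP(2009)Q(2016) = 8464.38×4 + 740.28×14 + 75.60×13 + 2892.22×9 = 33857.52 + 10363.92 + 982.8 + 26029.98 = 71234.22
ΣP(2009)Q(2009) = 8464.38×5 + 740.28×12 + 75.60×12 + 2892.22×7 = 42321.9 + 8883.36 + 907.2 + 20245.54 = 72358
L = 71234.22 / 72358 × 100 = 98.4469
Paasche component (current-period weights):
ΣP(2016)Q(2016) = 12044.16×4 + 825.99×14 + 105.88×13 + 2035.15×9 = 48176.64 + 11563.86 + 1376.44 + 18316.35 = 79433.29
ΣP(2016)Q(2009) = 12044.16×5 + 825.99×12 + 105.88×12 + 2035.15×7 = 60220.8 + 9911.88 + 1270.56 + 14246.05 = 85649.29
P = 79433.29 / 85649.29 × 100 = 92.7425
Fisher = √(L × P) = √(98.4469 × 92.7425) = 95.5521

95.55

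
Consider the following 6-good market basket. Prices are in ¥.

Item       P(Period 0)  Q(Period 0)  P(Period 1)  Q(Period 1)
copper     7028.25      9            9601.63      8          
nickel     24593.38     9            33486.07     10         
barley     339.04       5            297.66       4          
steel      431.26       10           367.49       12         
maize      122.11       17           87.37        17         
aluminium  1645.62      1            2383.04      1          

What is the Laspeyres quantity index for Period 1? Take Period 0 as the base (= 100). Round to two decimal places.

106.15

Laspeyres quantity index uses base-period prices as weights.
ΣP(Period 0)·Q(Period 1) = 7028.25×8 + 24593.38×10 + 339.04×4 + 431.26×12 + 122.11×17 + 1645.62×1 = 56226 + 245933.8 + 1356.16 + 5175.12 + 2075.87 + 1645.62 = 312412.57
ΣP(Period 0)·Q(Period 0) = 7028.25×9 + 24593.38×9 + 339.04×5 + 431.26×10 + 122.11×17 + 1645.62×1 = 63254.25 + 221340.42 + 1695.2 + 4312.6 + 2075.87 + 1645.62 = 294323.96
Index = 312412.57 / 294323.96 × 100 = 106.1458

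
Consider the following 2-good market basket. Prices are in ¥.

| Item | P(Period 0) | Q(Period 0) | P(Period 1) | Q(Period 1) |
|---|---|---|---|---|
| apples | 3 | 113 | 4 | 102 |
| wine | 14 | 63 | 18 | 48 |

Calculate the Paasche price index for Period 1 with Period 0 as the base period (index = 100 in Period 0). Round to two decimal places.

Paasche price index uses current-period quantities as weights.
ΣP(Period 1)·Q(Period 1) = 4×102 + 18×48 = 408 + 864 = 1272
ΣP(Period 0)·Q(Period 1) = 3×102 + 14×48 = 306 + 672 = 978
Index = 1272 / 978 × 100 = 130.0613

130.06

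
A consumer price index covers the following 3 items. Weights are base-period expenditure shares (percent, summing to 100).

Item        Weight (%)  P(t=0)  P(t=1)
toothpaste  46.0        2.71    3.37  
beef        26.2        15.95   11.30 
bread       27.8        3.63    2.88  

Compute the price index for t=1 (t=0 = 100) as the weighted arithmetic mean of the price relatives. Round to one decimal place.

toothpaste: 46.0 × (3.37/2.71) = 46.0 × 1.243542 = 57.2030
beef: 26.2 × (11.30/15.95) = 26.2 × 0.708464 = 18.5618
bread: 27.8 × (2.88/3.63) = 27.8 × 0.793388 = 22.0562
Index = Σ wᵢ·(p₁ᵢ/p₀ᵢ) = 57.2030 + 18.5618 + 22.0562 = 97.8209

97.8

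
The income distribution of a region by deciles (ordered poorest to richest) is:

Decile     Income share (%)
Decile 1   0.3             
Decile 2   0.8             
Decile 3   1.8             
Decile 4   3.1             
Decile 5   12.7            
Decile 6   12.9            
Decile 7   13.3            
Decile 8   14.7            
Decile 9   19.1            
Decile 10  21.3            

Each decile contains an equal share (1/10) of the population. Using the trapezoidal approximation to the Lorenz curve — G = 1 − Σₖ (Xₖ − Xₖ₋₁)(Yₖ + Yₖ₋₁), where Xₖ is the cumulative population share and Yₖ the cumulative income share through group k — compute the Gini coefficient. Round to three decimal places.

Cumulative income shares Yₖ: 0.0030, 0.0110, 0.0290, 0.0600, 0.1870, 0.3160, 0.4490, 0.5960, 0.7870, 1.0000
Σ (Xₖ−Xₖ₋₁)(Yₖ+Yₖ₋₁) = (1/10)(0.0030+0.0000) + (1/10)(0.0110+0.0030) + (1/10)(0.0290+0.0110) + (1/10)(0.0600+0.0290) + (1/10)(0.1870+0.0600) + (1/10)(0.3160+0.1870) + (1/10)(0.4490+0.3160) + (1/10)(0.5960+0.4490) + (1/10)(0.7870+0.5960) + (1/10)(1.0000+0.7870)
  = 0.0003 + 0.0014 + 0.0040 + 0.0089 + 0.0247 + 0.0503 + 0.0765 + 0.1045 + 0.1383 + 0.1787 = 0.5876
G = 1 − 0.5876 = 0.4124

0.412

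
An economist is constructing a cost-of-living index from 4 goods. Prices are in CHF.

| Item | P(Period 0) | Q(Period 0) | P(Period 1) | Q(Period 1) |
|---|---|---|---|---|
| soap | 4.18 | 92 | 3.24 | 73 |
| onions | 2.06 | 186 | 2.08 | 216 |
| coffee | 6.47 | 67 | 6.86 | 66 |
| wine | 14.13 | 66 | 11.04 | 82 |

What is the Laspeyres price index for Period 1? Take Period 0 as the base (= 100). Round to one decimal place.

Laspeyres price index uses base-period quantities as weights.
ΣP(Period 1)·Q(Period 0) = 3.24×92 + 2.08×186 + 6.86×67 + 11.04×66 = 298.08 + 386.88 + 459.62 + 728.64 = 1873.22
ΣP(Period 0)·Q(Period 0) = 4.18×92 + 2.06×186 + 6.47×67 + 14.13×66 = 384.56 + 383.16 + 433.49 + 932.58 = 2133.79
Index = 1873.22 / 2133.79 × 100 = 87.7884

87.8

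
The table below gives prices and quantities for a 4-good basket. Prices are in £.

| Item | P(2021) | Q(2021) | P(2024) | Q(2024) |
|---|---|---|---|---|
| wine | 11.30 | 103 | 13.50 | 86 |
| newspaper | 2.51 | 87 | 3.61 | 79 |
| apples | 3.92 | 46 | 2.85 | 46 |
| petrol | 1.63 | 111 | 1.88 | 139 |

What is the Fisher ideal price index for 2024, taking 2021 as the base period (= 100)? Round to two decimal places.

Laspeyres component (base-period weights):
ΣP(2024)Q(2021) = 13.50×103 + 3.61×87 + 2.85×46 + 1.88×111 = 1390.5 + 314.07 + 131.1 + 208.68 = 2044.35
ΣP(2021)Q(2021) = 11.30×103 + 2.51×87 + 3.92×46 + 1.63×111 = 1163.9 + 218.37 + 180.32 + 180.93 = 1743.52
L = 2044.35 / 1743.52 × 100 = 117.2542
Paasche component (current-period weights):
ΣP(2024)Q(2024) = 13.50×86 + 3.61×79 + 2.85×46 + 1.88×139 = 1161 + 285.19 + 131.1 + 261.32 = 1838.61
ΣP(2021)Q(2024) = 11.30×86 + 2.51×79 + 3.92×46 + 1.63×139 = 971.8 + 198.29 + 180.32 + 226.57 = 1576.98
P = 1838.61 / 1576.98 × 100 = 116.5906
Fisher = √(L × P) = √(117.2542 × 116.5906) = 116.9219

116.92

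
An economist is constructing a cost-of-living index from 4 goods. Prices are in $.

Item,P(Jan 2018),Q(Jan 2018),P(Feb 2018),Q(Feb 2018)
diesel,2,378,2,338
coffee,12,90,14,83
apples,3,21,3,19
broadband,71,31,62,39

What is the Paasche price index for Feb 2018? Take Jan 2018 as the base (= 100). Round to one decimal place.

Paasche price index uses current-period quantities as weights.
ΣP(Feb 2018)·Q(Feb 2018) = 2×338 + 14×83 + 3×19 + 62×39 = 676 + 1162 + 57 + 2418 = 4313
ΣP(Jan 2018)·Q(Feb 2018) = 2×338 + 12×83 + 3×19 + 71×39 = 676 + 996 + 57 + 2769 = 4498
Index = 4313 / 4498 × 100 = 95.8871

95.9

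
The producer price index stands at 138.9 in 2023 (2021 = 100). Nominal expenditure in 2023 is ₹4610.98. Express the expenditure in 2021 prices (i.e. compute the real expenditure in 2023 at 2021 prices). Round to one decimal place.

3319.6

Real = Nominal ÷ (Index/100) = 4610.98 ÷ (138.9/100)
     = 4610.98 ÷ 1.389 = 3319.6400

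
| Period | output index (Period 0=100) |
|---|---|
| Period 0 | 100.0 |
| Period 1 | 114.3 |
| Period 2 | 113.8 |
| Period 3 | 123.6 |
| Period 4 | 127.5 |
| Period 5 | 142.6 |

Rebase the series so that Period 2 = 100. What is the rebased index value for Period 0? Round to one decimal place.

87.9

Rebased(Period 0) = 100.0 / 113.8 × 100 = 87.8735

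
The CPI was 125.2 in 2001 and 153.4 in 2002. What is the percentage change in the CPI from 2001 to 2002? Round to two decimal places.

Change = (153.4 − 125.2) / 125.2 × 100
       = 28.2 / 125.2 × 100 = 22.5240%

22.52%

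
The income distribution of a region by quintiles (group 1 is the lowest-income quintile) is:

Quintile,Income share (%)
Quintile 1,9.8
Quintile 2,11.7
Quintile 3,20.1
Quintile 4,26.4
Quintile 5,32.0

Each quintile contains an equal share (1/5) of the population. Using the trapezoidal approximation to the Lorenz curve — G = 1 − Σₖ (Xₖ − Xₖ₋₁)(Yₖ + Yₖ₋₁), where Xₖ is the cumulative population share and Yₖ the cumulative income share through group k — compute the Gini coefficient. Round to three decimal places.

Cumulative income shares Yₖ: 0.0980, 0.2150, 0.4160, 0.6800, 1.0000
Σ (Xₖ−Xₖ₋₁)(Yₖ+Yₖ₋₁) = (1/5)(0.0980+0.0000) + (1/5)(0.2150+0.0980) + (1/5)(0.4160+0.2150) + (1/5)(0.6800+0.4160) + (1/5)(1.0000+0.6800)
  = 0.0196 + 0.0626 + 0.1262 + 0.2192 + 0.3360 = 0.7636
G = 1 − 0.7636 = 0.2364

0.236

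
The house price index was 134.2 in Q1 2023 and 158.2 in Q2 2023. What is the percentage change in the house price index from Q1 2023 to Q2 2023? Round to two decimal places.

Change = (158.2 − 134.2) / 134.2 × 100
       = 24.0 / 134.2 × 100 = 17.8838%

17.88%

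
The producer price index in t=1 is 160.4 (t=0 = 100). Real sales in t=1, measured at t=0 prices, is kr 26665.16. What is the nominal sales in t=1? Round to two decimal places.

Nominal = Real × (Index/100) = 26665.16 × (160.4/100)
        = 26665.16 × 1.604 = 42770.9166

42770.92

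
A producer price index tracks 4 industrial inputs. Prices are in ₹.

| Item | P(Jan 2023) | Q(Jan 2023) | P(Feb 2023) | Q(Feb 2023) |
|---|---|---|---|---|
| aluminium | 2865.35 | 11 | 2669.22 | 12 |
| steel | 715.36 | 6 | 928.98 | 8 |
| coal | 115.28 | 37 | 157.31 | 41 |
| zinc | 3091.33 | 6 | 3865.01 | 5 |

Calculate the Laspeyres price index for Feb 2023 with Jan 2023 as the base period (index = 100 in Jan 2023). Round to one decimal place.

Laspeyres price index uses base-period quantities as weights.
ΣP(Feb 2023)·Q(Jan 2023) = 2669.22×11 + 928.98×6 + 157.31×37 + 3865.01×6 = 29361.42 + 5573.88 + 5820.47 + 23190.06 = 63945.83
ΣP(Jan 2023)·Q(Jan 2023) = 2865.35×11 + 715.36×6 + 115.28×37 + 3091.33×6 = 31518.85 + 4292.16 + 4265.36 + 18547.98 = 58624.35
Index = 63945.83 / 58624.35 × 100 = 109.0773

109.1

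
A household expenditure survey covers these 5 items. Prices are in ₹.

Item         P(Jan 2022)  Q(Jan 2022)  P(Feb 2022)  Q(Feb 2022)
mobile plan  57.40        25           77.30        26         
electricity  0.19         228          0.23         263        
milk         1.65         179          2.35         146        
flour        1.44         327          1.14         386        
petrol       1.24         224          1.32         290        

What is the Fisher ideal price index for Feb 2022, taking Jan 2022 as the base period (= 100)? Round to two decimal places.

120.89

Laspeyres component (base-period weights):
ΣP(Feb 2022)Q(Jan 2022) = 77.30×25 + 0.23×228 + 2.35×179 + 1.14×327 + 1.32×224 = 1932.5 + 52.44 + 420.65 + 372.78 + 295.68 = 3074.05
ΣP(Jan 2022)Q(Jan 2022) = 57.40×25 + 0.19×228 + 1.65×179 + 1.44×327 + 1.24×224 = 1435 + 43.32 + 295.35 + 470.88 + 277.76 = 2522.31
L = 3074.05 / 2522.31 × 100 = 121.8744
Paasche component (current-period weights):
ΣP(Feb 2022)Q(Feb 2022) = 77.30×26 + 0.23×263 + 2.35×146 + 1.14×386 + 1.32×290 = 2009.8 + 60.49 + 343.1 + 440.04 + 382.8 = 3236.23
ΣP(Jan 2022)Q(Feb 2022) = 57.40×26 + 0.19×263 + 1.65×146 + 1.44×386 + 1.24×290 = 1492.4 + 49.97 + 240.9 + 555.84 + 359.6 = 2698.71
P = 3236.23 / 2698.71 × 100 = 119.9177
Fisher = √(L × P) = √(121.8744 × 119.9177) = 120.8921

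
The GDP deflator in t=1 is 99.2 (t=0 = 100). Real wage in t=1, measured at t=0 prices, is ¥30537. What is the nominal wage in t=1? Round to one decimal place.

Nominal = Real × (Index/100) = 30537 × (99.2/100)
        = 30537 × 0.992 = 30292.7040

30292.7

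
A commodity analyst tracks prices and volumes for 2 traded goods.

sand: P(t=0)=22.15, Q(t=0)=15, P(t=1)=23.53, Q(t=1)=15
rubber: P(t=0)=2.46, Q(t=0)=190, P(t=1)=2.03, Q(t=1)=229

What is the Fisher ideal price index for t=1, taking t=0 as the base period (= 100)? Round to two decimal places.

91.84

Laspeyres component (base-period weights):
ΣP(t=1)Q(t=0) = 23.53×15 + 2.03×190 = 352.95 + 385.7 = 738.65
ΣP(t=0)Q(t=0) = 22.15×15 + 2.46×190 = 332.25 + 467.4 = 799.65
L = 738.65 / 799.65 × 100 = 92.3717
Paasche component (current-period weights):
ΣP(t=1)Q(t=1) = 23.53×15 + 2.03×229 = 352.95 + 464.87 = 817.82
ΣP(t=0)Q(t=1) = 22.15×15 + 2.46×229 = 332.25 + 563.34 = 895.59
P = 817.82 / 895.59 × 100 = 91.3163
Fisher = √(L × P) = √(92.3717 × 91.3163) = 91.8425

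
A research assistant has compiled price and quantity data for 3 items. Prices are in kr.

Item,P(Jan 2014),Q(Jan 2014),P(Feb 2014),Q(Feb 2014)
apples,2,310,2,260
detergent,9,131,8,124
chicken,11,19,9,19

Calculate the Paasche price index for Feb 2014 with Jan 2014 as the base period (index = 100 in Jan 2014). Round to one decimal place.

91.2

Paasche price index uses current-period quantities as weights.
ΣP(Feb 2014)·Q(Feb 2014) = 2×260 + 8×124 + 9×19 = 520 + 992 + 171 = 1683
ΣP(Jan 2014)·Q(Feb 2014) = 2×260 + 9×124 + 11×19 = 520 + 1116 + 209 = 1845
Index = 1683 / 1845 × 100 = 91.2195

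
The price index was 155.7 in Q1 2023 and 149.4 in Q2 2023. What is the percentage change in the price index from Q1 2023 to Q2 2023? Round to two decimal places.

-4.05%

Change = (149.4 − 155.7) / 155.7 × 100
       = -6.3 / 155.7 × 100 = -4.0462%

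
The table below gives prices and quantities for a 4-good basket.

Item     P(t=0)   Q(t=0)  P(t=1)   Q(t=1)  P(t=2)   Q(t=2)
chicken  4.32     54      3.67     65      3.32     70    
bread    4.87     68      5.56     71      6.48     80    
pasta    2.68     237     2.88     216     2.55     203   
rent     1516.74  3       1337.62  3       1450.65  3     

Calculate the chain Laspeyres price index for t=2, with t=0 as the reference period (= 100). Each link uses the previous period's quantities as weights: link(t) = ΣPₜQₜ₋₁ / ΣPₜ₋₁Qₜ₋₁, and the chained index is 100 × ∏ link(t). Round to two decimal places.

97.09

Link t=0→t=1:
ΣP(t=1)Q(t=0) = 3.67×54 + 5.56×68 + 2.88×237 + 1337.62×3 = 198.18 + 378.08 + 682.56 + 4012.86 = 5271.68
ΣP(t=0)Q(t=0) = 4.32×54 + 4.87×68 + 2.68×237 + 1516.74×3 = 233.28 + 331.16 + 635.16 + 4550.22 = 5749.82
link = 5271.68/5749.82 = 0.916843
Link t=1→t=2:
ΣP(t=2)Q(t=1) = 3.32×65 + 6.48×71 + 2.55×216 + 1450.65×3 = 215.8 + 460.08 + 550.8 + 4351.95 = 5578.63
ΣP(t=1)Q(t=1) = 3.67×65 + 5.56×71 + 2.88×216 + 1337.62×3 = 238.55 + 394.76 + 622.08 + 4012.86 = 5268.25
link = 5578.63/5268.25 = 1.058915
Chained index = 100 × 0.916843 × 1.058915 = 97.0859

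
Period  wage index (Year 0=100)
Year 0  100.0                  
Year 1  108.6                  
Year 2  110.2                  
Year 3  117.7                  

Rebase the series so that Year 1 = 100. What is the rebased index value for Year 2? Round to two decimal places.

Rebased(Year 2) = 110.2 / 108.6 × 100 = 101.4733

101.47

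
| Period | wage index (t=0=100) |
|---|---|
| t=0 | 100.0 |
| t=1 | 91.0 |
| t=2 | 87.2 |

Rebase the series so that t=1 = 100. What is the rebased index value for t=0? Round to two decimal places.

Rebased(t=0) = 100.0 / 91.0 × 100 = 109.8901

109.89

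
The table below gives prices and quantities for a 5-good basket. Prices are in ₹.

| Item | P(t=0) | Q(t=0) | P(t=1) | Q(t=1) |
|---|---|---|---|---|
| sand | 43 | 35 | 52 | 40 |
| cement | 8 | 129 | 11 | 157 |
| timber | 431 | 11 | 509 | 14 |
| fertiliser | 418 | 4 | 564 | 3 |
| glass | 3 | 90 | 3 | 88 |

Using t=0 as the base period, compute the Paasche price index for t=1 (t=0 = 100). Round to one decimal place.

122.4

Paasche price index uses current-period quantities as weights.
ΣP(t=1)·Q(t=1) = 52×40 + 11×157 + 509×14 + 564×3 + 3×88 = 2080 + 1727 + 7126 + 1692 + 264 = 12889
ΣP(t=0)·Q(t=1) = 43×40 + 8×157 + 431×14 + 418×3 + 3×88 = 1720 + 1256 + 6034 + 1254 + 264 = 10528
Index = 12889 / 10528 × 100 = 122.4259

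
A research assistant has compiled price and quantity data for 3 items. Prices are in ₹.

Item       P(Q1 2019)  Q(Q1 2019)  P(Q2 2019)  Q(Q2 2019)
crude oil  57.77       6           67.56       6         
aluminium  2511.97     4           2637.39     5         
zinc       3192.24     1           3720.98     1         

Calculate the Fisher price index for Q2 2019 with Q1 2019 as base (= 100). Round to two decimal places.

107.78

Laspeyres component (base-period weights):
ΣP(Q2 2019)Q(Q1 2019) = 67.56×6 + 2637.39×4 + 3720.98×1 = 405.36 + 10549.56 + 3720.98 = 14675.9
ΣP(Q1 2019)Q(Q1 2019) = 57.77×6 + 2511.97×4 + 3192.24×1 = 346.62 + 10047.88 + 3192.24 = 13586.74
L = 14675.9 / 13586.74 × 100 = 108.0163
Paasche component (current-period weights):
ΣP(Q2 2019)Q(Q2 2019) = 67.56×6 + 2637.39×5 + 3720.98×1 = 405.36 + 13186.95 + 3720.98 = 17313.29
ΣP(Q1 2019)Q(Q2 2019) = 57.77×6 + 2511.97×5 + 3192.24×1 = 346.62 + 12559.85 + 3192.24 = 16098.71
P = 17313.29 / 16098.71 × 100 = 107.5446
Fisher = √(L × P) = √(108.0163 × 107.5446) = 107.7802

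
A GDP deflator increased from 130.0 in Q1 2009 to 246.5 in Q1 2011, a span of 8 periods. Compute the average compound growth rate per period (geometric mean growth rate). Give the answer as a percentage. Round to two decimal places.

8.33%

Growth factor = (246.5/130.0)^(1/8) = (1.896154)^(1/8) = 1.083264
Growth rate = 1.083264 − 1 = 0.083264 = 8.3264%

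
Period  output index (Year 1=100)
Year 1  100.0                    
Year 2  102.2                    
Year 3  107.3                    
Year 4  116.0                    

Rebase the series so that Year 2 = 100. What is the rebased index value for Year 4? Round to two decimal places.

Rebased(Year 4) = 116.0 / 102.2 × 100 = 113.5029

113.50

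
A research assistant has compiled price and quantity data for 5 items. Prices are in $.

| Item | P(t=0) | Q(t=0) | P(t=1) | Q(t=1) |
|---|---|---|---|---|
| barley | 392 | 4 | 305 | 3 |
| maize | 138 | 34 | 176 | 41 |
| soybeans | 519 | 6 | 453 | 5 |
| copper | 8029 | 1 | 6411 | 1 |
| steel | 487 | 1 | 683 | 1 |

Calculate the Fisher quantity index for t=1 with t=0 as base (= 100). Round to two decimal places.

101.54

Laspeyres component (base-period weights):
ΣP(t=0)Q(t=1) = 392×3 + 138×41 + 519×5 + 8029×1 + 487×1 = 1176 + 5658 + 2595 + 8029 + 487 = 17945
ΣP(t=0)Q(t=0) = 392×4 + 138×34 + 519×6 + 8029×1 + 487×1 = 1568 + 4692 + 3114 + 8029 + 487 = 17890
L = 17945 / 17890 × 100 = 100.3074
Paasche component (current-period weights):
ΣP(t=1)Q(t=1) = 305×3 + 176×41 + 453×5 + 6411×1 + 683×1 = 915 + 7216 + 2265 + 6411 + 683 = 17490
ΣP(t=1)Q(t=0) = 305×4 + 176×34 + 453×6 + 6411×1 + 683×1 = 1220 + 5984 + 2718 + 6411 + 683 = 17016
P = 17490 / 17016 × 100 = 102.7856
Fisher = √(L × P) = √(100.3074 × 102.7856) = 101.5390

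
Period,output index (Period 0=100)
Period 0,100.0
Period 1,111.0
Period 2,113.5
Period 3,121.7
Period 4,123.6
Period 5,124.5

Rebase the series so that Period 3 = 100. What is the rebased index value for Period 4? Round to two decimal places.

Rebased(Period 4) = 123.6 / 121.7 × 100 = 101.5612

101.56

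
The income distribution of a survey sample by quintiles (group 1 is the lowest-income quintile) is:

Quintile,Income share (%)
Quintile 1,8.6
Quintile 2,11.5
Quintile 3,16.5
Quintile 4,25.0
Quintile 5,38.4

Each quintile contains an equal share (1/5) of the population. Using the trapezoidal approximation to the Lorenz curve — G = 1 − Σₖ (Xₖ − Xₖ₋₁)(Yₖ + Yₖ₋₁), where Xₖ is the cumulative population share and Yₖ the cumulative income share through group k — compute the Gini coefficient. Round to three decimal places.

Cumulative income shares Yₖ: 0.0860, 0.2010, 0.3660, 0.6160, 1.0000
Σ (Xₖ−Xₖ₋₁)(Yₖ+Yₖ₋₁) = (1/5)(0.0860+0.0000) + (1/5)(0.2010+0.0860) + (1/5)(0.3660+0.2010) + (1/5)(0.6160+0.3660) + (1/5)(1.0000+0.6160)
  = 0.0172 + 0.0574 + 0.1134 + 0.1964 + 0.3232 = 0.7076
G = 1 − 0.7076 = 0.2924

0.292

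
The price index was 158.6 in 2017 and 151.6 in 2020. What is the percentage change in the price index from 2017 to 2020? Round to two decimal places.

Change = (151.6 − 158.6) / 158.6 × 100
       = -7.0 / 158.6 × 100 = -4.4136%

-4.41%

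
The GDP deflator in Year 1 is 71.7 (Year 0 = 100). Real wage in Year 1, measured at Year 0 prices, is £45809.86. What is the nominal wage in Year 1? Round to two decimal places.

Nominal = Real × (Index/100) = 45809.86 × (71.7/100)
        = 45809.86 × 0.717 = 32845.6696

32845.67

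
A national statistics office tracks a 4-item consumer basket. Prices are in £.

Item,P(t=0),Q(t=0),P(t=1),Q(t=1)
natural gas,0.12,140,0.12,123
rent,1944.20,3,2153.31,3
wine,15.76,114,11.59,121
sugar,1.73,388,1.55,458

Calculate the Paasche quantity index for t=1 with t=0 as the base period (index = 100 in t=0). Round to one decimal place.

102.2

Paasche quantity index uses current-period prices as weights.
ΣP(t=1)·Q(t=1) = 0.12×123 + 2153.31×3 + 11.59×121 + 1.55×458 = 14.76 + 6459.93 + 1402.39 + 709.9 = 8586.98
ΣP(t=1)·Q(t=0) = 0.12×140 + 2153.31×3 + 11.59×114 + 1.55×388 = 16.8 + 6459.93 + 1321.26 + 601.4 = 8399.39
Index = 8586.98 / 8399.39 × 100 = 102.2334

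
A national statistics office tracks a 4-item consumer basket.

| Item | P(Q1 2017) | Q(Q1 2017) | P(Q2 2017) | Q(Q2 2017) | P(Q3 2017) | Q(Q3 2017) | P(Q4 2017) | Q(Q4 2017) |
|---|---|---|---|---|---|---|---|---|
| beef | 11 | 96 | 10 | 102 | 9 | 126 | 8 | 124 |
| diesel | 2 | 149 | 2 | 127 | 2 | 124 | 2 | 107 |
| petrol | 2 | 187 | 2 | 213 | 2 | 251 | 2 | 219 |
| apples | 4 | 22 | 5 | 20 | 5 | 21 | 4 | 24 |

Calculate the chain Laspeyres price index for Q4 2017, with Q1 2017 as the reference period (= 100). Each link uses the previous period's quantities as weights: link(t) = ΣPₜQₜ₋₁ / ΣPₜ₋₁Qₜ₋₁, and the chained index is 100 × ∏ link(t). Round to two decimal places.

Link Q1 2017→Q2 2017:
ΣP(Q2 2017)Q(Q1 2017) = 10×96 + 2×149 + 2×187 + 5×22 = 960 + 298 + 374 + 110 = 1742
ΣP(Q1 2017)Q(Q1 2017) = 11×96 + 2×149 + 2×187 + 4×22 = 1056 + 298 + 374 + 88 = 1816
link = 1742/1816 = 0.959251
Link Q2 2017→Q3 2017:
ΣP(Q3 2017)Q(Q2 2017) = 9×102 + 2×127 + 2×213 + 5×20 = 918 + 254 + 426 + 100 = 1698
ΣP(Q2 2017)Q(Q2 2017) = 10×102 + 2×127 + 2×213 + 5×20 = 1020 + 254 + 426 + 100 = 1800
link = 1698/1800 = 0.943333
Link Q3 2017→Q4 2017:
ΣP(Q4 2017)Q(Q3 2017) = 8×126 + 2×124 + 2×251 + 4×21 = 1008 + 248 + 502 + 84 = 1842
ΣP(Q3 2017)Q(Q3 2017) = 9×126 + 2×124 + 2×251 + 5×21 = 1134 + 248 + 502 + 105 = 1989
link = 1842/1989 = 0.926094
Chained index = 100 × 0.959251 × 0.943333 × 0.926094 = 83.8016

83.80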